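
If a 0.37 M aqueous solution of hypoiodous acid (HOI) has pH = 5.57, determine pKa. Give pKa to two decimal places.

pKa = 10.71

[H+] = 10^(-5.57) = 2.69 × 10^-6 M
At equilibrium [HA] = 0.37 − 2.69 × 10^-6 = 3.70 × 10^-1 M
Ka = [H+][A-]/[HA] = (2.69 × 10^-6)² / 3.70 × 10^-1 = 1.96 × 10^-11
pKa = -log(1.96 × 10^-11) = 10.71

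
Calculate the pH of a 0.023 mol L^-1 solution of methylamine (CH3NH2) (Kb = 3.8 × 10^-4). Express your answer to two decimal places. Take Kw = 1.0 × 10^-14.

CH3NH2 + H2O ⇌ CH3NH3+ + OH-
From the ICE table, Kb = x²/(0.023 − x) = 3.8 × 10^-4.
The 5% rule fails; solving x² + Kb·x − Kb·C₀ = 0 exactly:
x = (−Kb + √(Kb² + 4·Kb·C₀))/2 = 2.77 × 10^-3 M
pOH = 2.56, so pH = 14.00 − pOH = 11.44

pH = 11.44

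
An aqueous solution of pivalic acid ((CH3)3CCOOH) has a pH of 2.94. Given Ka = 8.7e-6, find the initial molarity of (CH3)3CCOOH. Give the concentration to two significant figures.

[H+] = 10^(-2.94) = 1.15 × 10^-3 M = x
Ka = x²/(C₀ − x) ⇒ C₀ = x + x²/Ka
C₀ = 1.15 × 10^-3 + (1.15 × 10^-3)²/(8.7 × 10^-6) = 1.53 × 10^-1 M

C₀ = 1.5 × 10^-1 M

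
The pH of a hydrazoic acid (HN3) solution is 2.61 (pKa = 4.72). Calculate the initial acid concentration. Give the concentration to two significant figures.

C₀ = 3.2 × 10^-1 M

[H+] = 10^(-2.61) = 2.45 × 10^-3 M = x
Ka = 10^(−4.72) = 1.91 × 10^-5
Ka = x²/(C₀ − x) ⇒ C₀ = x + x²/Ka
C₀ = 2.45 × 10^-3 + (2.45 × 10^-3)²/(1.91 × 10^-5) = 3.17 × 10^-1 M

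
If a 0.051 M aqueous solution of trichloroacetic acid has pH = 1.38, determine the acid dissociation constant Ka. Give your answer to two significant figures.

Ka = 1.9 × 10^-1

[H+] = 10^(-1.38) = 4.17 × 10^-2 M
At equilibrium [HA] = 0.051 − 4.17 × 10^-2 = 9.30 × 10^-3 M
Ka = [H+][A-]/[HA] = (4.17 × 10^-2)² / 9.30 × 10^-3 = 1.9 × 10^-1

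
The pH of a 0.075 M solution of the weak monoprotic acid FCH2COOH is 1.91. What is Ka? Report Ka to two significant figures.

Ka = 2.4 × 10^-3

[H+] = 10^(-1.91) = 1.23 × 10^-2 M
At equilibrium [HA] = 0.075 − 1.23 × 10^-2 = 6.27 × 10^-2 M
Ka = [H+][A-]/[HA] = (1.23 × 10^-2)² / 6.27 × 10^-2 = 2.4 × 10^-3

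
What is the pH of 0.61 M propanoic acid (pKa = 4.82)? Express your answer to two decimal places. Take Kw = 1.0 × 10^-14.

CH3CH2COOH ⇌ CH3CH2COO- + H+
Ka = 10^(−4.82) = 1.51 × 10^-5
Let x = [H+] at equilibrium. Ka = x²/(0.61 − x).
Assume x ≪ 0.61: x ≈ √(1.51 × 10^-5 × 0.61) = 3.03 × 10^-3 M
Check: 0.5% ionized — well under 5%, approximation valid.
pH = −log[H+] = −log(3.03 × 10^-3) = 2.52

pH = 2.52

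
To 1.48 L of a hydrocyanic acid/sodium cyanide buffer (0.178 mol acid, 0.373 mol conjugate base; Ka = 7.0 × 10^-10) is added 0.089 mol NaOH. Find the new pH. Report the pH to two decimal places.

pH = 9.87

OH- converts HCN to CN-: HCN → 0.089 mol, CN- → 0.462 mol.
pKa = −log(7.0 × 10^-10) = 9.155
pH = pKa + log(n_CN-/n_HCN) = 9.155 + log(0.462/0.089) = 9.155 + (+0.715)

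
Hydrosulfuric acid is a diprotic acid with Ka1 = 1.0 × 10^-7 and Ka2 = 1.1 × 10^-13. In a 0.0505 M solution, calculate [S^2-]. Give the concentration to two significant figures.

1.1 × 10^-13 M

First ionization gives [H+] ≈ [HS-] = 7.11 × 10^-5 M.
Second step: Ka2 = [H+][S^2-]/[HS-] ≈ [S^2-] (since [H+] ≈ [HS-]).
So [S^2-] ≈ Ka2.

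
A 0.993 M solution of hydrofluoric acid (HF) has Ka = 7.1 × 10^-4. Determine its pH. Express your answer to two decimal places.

pH = 1.58

HF ⇌ F- + H+
From the ICE table, Ka = [H+]²/(0.993 − [H+]) = 7.1 × 10^-4.
Neglecting [H+] in the denominator: [H+] = √(7.1 × 10^-4 × 0.993) = 2.66 × 10^-2 M
([H+]/C₀ = 2.7% < 5%, so the approximation holds.)
pH = −log(2.66 × 10^-2) = 1.58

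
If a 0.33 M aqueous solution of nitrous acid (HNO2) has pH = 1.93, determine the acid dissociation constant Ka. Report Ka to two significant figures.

Ka = 4.3 × 10^-4

[H+] = 10^(-1.93) = 1.17 × 10^-2 M
At equilibrium [HA] = 0.33 − 1.17 × 10^-2 = 3.18 × 10^-1 M
Ka = [H+][A-]/[HA] = (1.17 × 10^-2)² / 3.18 × 10^-1 = 4.3 × 10^-4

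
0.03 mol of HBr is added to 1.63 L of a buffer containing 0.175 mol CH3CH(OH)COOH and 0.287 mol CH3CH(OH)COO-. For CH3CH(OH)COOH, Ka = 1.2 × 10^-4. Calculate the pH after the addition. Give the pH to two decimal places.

pH = 4.02

Added H+ converts CH3CH(OH)COO- to CH3CH(OH)COOH: CH3CH(OH)COOH → 0.205 mol, CH3CH(OH)COO- → 0.257 mol.
pKa = −log(1.2 × 10^-4) = 3.921
pH = pKa + log(n_CH3CH(OH)COO-/n_CH3CH(OH)COOH) = 3.921 + log(0.257/0.205) = 3.921 + (+0.098)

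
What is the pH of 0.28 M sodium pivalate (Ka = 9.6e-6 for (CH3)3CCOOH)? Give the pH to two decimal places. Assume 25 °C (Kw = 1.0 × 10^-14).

(CH3)3CCOO- is the conjugate base of the weak acid (CH3)3CCOOH.
Kb = Kw/Ka = 1.0×10^-14 / 9.6 × 10^-6 = 1.04 × 10^-9
Let x = [OH-] at equilibrium. Kb = x²/(0.28 − x).
Since Kb ≪ C₀, x ≈ √(Kb·C₀) = 1.71 × 10^-5 M.
(x/C₀ = 0.0061% < 5%, so the approximation holds.)
pOH = 4.77, so pH = 14.00 − pOH = 9.23

pH = 9.23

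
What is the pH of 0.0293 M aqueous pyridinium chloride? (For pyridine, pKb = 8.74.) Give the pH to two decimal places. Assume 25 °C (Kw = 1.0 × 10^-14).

C5H5NH+ is the conjugate acid of the weak base C5H5N.
Kb = 10^(−8.74) = 1.82 × 10^-9
Ka = Kw/Kb = 1.0×10^-14 / 1.82 × 10^-9 = 5.49 × 10^-6
From the ICE table, Ka = x²/(0.0293 − x) = 5.49 × 10^-6.
Since Ka ≪ C₀, x ≈ √(Ka·C₀) = 4.01 × 10^-4 M.
(x/C₀ = 1.4% < 5%, so the approximation holds.)
pH = −log(4.01 × 10^-4) = 3.40

pH = 3.40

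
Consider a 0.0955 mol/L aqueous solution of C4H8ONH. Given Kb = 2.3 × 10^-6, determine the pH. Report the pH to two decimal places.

pH = 10.67

C4H8ONH + H2O ⇌ C4H8ONH2+ + OH-
From the ICE table, Kb = x²/(0.0955 − x) = 2.3 × 10^-6.
Assume x ≪ 0.0955: x ≈ √(2.3 × 10^-6 × 0.0955) = 4.69 × 10^-4 M
Check: 0.49% ionized — well under 5%, approximation valid.
pOH = 3.33, so pH = 14.00 − pOH = 10.67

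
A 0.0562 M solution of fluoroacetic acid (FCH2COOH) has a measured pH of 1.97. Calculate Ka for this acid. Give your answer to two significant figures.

[H+] = 10^(-1.97) = 1.07 × 10^-2 M
At equilibrium [HA] = 0.0562 − 1.07 × 10^-2 = 4.55 × 10^-2 M
Ka = [H+][A-]/[HA] = (1.07 × 10^-2)² / 4.55 × 10^-2 = 2.5 × 10^-3

Ka = 2.5 × 10^-3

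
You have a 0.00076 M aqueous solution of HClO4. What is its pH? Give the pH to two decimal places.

pH = 3.12

HClO4 is a strong acid and dissociates completely, so [H+] = 0.00076 M.
pH = -log(0.00076) = 3.12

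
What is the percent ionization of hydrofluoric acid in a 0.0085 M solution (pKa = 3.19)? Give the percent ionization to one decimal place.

HF ⇌ F- + H+; let x = [H+] at equilibrium.
Ka = 10^(−3.19) = 6.46 × 10^-4
Solve x² + 0.000646x − 5.49e-06 = 0 → x = 2.04 × 10^-3 M
% ionization = x/C₀ × 100% = 2.04 × 10^-3/0.0085 × 100% = 24.0%

24.0%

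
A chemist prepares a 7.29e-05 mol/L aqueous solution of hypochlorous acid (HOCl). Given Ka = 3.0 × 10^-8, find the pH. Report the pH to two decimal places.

HOCl ⇌ OCl- + H+
From the ICE table, Ka = [H+]²/(7.29e-05 − [H+]) = 3.0 × 10^-8.
Assume [H+] ≪ 7.29e-05: [H+] ≈ √(3.0 × 10^-8 × 7.29e-05) = 1.48 × 10^-6 M
pH = −log[H+] = −log(1.48 × 10^-6) = 5.83

pH = 5.83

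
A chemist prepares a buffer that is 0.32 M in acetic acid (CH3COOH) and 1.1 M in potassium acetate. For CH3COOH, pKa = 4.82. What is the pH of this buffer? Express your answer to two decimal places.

Henderson–Hasselbalch: pH = pKa + log([CH3COO-]/[CH3COOH]) = 4.82 + log(1.1/0.32)
pH = 4.82 + (+0.536) = 5.36

pH = 5.36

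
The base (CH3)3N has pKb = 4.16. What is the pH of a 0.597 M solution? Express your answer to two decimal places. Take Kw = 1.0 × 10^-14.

pH = 11.81

(CH3)3N + H2O ⇌ (CH3)3NH+ + OH-
Kb = 10^(−4.16) = 6.92 × 10^-5
From the ICE table, Kb = x²/(0.597 − x) = 6.92 × 10^-5.
Since Kb ≪ C₀, x ≈ √(Kb·C₀) = 6.43 × 10^-3 M.
pOH = −log(6.43 × 10^-3) = 2.19; pH = 14.00 − 2.19 = 11.81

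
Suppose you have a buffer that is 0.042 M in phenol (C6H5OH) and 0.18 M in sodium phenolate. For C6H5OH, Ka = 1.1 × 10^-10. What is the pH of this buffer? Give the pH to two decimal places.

pKa = −log(1.1 × 10^-10) = 9.959
pH = pKa + log([A⁻]/[HA]) = 9.959 + log(0.18/0.042)
pH = 9.959 + (+0.632) = 10.59

pH = 10.59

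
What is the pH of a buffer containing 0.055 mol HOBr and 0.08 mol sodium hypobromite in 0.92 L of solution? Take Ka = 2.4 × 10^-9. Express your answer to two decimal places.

pH = 8.78

pKa = −log(2.4 × 10^-9) = 8.620
Using pH = pKa + log([base]/[acid]) with [base]/[acid] = 0.08/0.055:
pH = 8.620 + (+0.163) = 8.78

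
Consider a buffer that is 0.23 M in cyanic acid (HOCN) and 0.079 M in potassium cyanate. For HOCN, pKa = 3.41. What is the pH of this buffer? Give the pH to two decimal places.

pH = 2.95

pH = pKa + log([A⁻]/[HA]) = 3.41 + log(0.079/0.23)
pH = 3.41 + (-0.464) = 2.95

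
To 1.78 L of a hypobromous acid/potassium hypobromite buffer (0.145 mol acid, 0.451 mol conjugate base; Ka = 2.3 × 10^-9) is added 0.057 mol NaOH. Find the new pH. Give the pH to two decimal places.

pH = 9.40

OH- converts HOBr to OBr-: HOBr → 0.088 mol, OBr- → 0.508 mol.
pKa = −log(2.3 × 10^-9) = 8.638
pH = pKa + log(n_OBr-/n_HOBr) = 8.638 + log(0.508/0.088) = 8.638 + (+0.761)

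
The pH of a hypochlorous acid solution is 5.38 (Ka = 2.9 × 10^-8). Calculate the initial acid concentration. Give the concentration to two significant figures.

[H+] = 10^(-5.38) = 4.17 × 10^-6 M = x
Ka = x²/(C₀ − x) ⇒ C₀ = x + x²/Ka
C₀ = 4.17 × 10^-6 + (4.17 × 10^-6)²/(2.9 × 10^-8) = 6.04 × 10^-4 M

C₀ = 6.0 × 10^-4 M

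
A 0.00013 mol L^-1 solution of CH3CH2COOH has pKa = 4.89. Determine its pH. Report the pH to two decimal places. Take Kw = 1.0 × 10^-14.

CH3CH2COOH ⇌ CH3CH2COO- + H+
Ka = 10^(−4.89) = 1.29 × 10^-5
From the ICE table, Ka = [H+]²/(0.00013 − [H+]) = 1.29 × 10^-5.
[H+] is not negligible relative to C₀; solve [H+]² + 1.29e-05·[H+] − 1.68e-09 = 0.
[H+] = (−Ka + √(Ka² + 4·Ka·C₀))/2 = 3.50 × 10^-5 M
pH = −log[H+] = −log(3.50 × 10^-5) = 4.46

pH = 4.46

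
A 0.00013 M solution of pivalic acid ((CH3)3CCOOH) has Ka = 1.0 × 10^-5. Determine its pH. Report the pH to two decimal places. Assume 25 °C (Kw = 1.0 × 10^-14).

pH = 4.50

(CH3)3CCOOH ⇌ (CH3)3CCOO- + H+
From the ICE table, Ka = [H+]²/(0.00013 − [H+]) = 1.0 × 10^-5.
[H+] is not negligible relative to C₀; solve [H+]² + 1e-05·[H+] − 1.3e-09 = 0.
[H+] = (−Ka + √(Ka² + 4·Ka·C₀))/2 = 3.14 × 10^-5 M
pH = −log[H+] = −log(3.14 × 10^-5) = 4.50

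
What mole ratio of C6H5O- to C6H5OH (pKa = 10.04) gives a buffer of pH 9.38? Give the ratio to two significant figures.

pH = pKa + log(r) ⇒ log(r) = 9.38 − 10.04 = -0.66
r = [C6H5O-]/[C6H5OH] = 10^(-0.66) = 0.219

ratio = 0.22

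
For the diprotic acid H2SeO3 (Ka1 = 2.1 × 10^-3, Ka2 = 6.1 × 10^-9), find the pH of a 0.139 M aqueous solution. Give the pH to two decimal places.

Since Ka1 ≫ Ka2, the first ionization dominates [H+].
Ka1 = x²/(0.139 − x) = 2.1 × 10^-3
Solving the quadratic: x = (−Ka1 + √(Ka1² + 4·Ka1·C₀))/2 = 1.61 × 10^-2 M
pH = −log(1.61 × 10^-2) = 1.79

pH = 1.79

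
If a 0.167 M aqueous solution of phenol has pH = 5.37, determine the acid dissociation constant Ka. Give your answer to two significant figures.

Ka = 1.1 × 10^-10

[H+] = 10^(-5.37) = 4.27 × 10^-6 M
At equilibrium [HA] = 0.167 − 4.27 × 10^-6 = 1.67 × 10^-1 M
Ka = [H+][A-]/[HA] = (4.27 × 10^-6)² / 1.67 × 10^-1 = 1.1 × 10^-10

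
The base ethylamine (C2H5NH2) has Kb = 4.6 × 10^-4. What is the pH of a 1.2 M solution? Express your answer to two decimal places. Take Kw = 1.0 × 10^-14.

C2H5NH2 + H2O ⇌ C2H5NH3+ + OH-
From the ICE table, Kb = x²/(1.2 − x) = 4.6 × 10^-4.
Assume x ≪ 1.2: x ≈ √(4.6 × 10^-4 × 1.2) = 2.35 × 10^-2 M
pOH = −log(2.35 × 10^-2) = 1.63; pH = 14.00 − 1.63 = 12.37

pH = 12.37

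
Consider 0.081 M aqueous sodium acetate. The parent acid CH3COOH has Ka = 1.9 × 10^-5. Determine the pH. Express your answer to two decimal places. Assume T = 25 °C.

CH3COO- is the conjugate base of the weak acid CH3COOH.
Kb = Kw/Ka = 1.0×10^-14 / 1.9 × 10^-5 = 5.26 × 10^-10
Kb = x²/(0.081 − x) = 5.26 × 10^-10
Neglecting x in the denominator: x = √(5.26 × 10^-10 × 0.081) = 6.53 × 10^-6 M
Check: 0.0081% ionized — well under 5%, approximation valid.
pOH = 5.19, so pH = 14.00 − pOH = 8.81

pH = 8.81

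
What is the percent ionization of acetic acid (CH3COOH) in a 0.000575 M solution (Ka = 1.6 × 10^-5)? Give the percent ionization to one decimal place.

CH3COOH ⇌ CH3COO- + H+; let x = [H+] at equilibrium.
Ka = x²/(C₀ − x); solving the quadratic gives x = 8.82 × 10^-5 M.
% ionization = x/C₀ × 100% = 8.82 × 10^-5/0.000575 × 100% = 15.3%

15.3%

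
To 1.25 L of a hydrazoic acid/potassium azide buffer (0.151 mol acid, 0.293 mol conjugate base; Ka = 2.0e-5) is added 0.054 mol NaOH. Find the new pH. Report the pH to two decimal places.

After neutralization: n(HN3) = 0.097 mol, n(N3-) = 0.347 mol.
pKa = −log(2.0 × 10^-5) = 4.699
Henderson–Hasselbalch with mole ratio 0.347/0.097: pH = 4.699 + (+0.554)

pH = 5.25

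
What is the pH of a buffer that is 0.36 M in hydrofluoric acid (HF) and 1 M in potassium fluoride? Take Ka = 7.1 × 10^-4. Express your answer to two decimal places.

pH = 3.59

pKa = −log(7.1 × 10^-4) = 3.149
Using pH = pKa + log([base]/[acid]) with [base]/[acid] = 1/0.36:
pH = 3.149 + (+0.444) = 3.59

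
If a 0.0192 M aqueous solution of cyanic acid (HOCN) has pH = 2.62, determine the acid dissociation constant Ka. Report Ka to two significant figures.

[H+] = 10^(-2.62) = 2.40 × 10^-3 M
At equilibrium [HA] = 0.0192 − 2.40 × 10^-3 = 1.68 × 10^-2 M
Ka = [H+][A-]/[HA] = (2.40 × 10^-3)² / 1.68 × 10^-2 = 3.4 × 10^-4

Ka = 3.4 × 10^-4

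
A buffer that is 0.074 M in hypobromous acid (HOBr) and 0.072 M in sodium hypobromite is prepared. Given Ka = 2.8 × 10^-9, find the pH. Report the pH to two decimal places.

pKa = −log(2.8 × 10^-9) = 8.553
Henderson–Hasselbalch: pH = pKa + log([OBr-]/[HOBr]) = 8.553 + log(0.072/0.074)
pH = 8.553 + (-0.012) = 8.54

pH = 8.54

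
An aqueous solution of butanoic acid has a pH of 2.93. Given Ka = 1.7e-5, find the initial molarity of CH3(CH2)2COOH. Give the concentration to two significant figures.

C₀ = 8.2 × 10^-2 M

[H+] = 10^(-2.93) = 1.17 × 10^-3 M = x
Ka = x²/(C₀ − x) ⇒ C₀ = x + x²/Ka
C₀ = 1.17 × 10^-3 + (1.17 × 10^-3)²/(1.7 × 10^-5) = 8.17 × 10^-2 M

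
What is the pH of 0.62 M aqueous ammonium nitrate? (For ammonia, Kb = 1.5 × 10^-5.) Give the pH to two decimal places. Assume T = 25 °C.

pH = 4.69

NH4+ is the conjugate acid of the weak base NH3.
Ka = Kw/Kb = 1.0×10^-14 / 1.5 × 10^-5 = 6.67 × 10^-10
From the ICE table, Ka = x²/(0.62 − x) = 6.67 × 10^-10.
Assume x ≪ 0.62: x ≈ √(6.67 × 10^-10 × 0.62) = 2.03 × 10^-5 M
(x/C₀ = 0.0033% < 5%, so the approximation holds.)
pH = −log(2.03 × 10^-5) = 4.69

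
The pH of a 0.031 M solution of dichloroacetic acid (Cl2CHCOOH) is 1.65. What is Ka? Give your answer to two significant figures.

[H+] = 10^(-1.65) = 2.24 × 10^-2 M
At equilibrium [HA] = 0.031 − 2.24 × 10^-2 = 8.60 × 10^-3 M
Ka = [H+][A-]/[HA] = (2.24 × 10^-2)² / 8.60 × 10^-3 = 5.8 × 10^-2

Ka = 5.8 × 10^-2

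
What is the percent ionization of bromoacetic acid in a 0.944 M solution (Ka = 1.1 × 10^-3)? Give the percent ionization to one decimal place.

BrCH2COOH ⇌ BrCH2COO- + H+; let x = [H+] at equilibrium.
x ≈ √(Ka·C₀) = √(1.1 × 10^-3 × 0.944) = 3.22 × 10^-2 M
Fraction ionized = 3.22 × 10^-2 / 0.944 = 0.0341 → 3.4%

3.4%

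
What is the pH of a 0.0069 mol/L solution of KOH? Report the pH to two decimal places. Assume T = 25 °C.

KOH is a strong base; [OH-] = 0.0069 M.
pOH = -log(0.0069) = 2.16
pH = 14.00 - 2.16 = 11.84

pH = 11.84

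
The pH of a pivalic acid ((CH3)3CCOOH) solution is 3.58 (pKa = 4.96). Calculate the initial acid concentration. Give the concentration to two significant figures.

C₀ = 6.6 × 10^-3 M

[H+] = 10^(-3.58) = 2.63 × 10^-4 M = x
Ka = 10^(−4.96) = 1.10 × 10^-5
Ka = x²/(C₀ − x) ⇒ C₀ = x + x²/Ka
C₀ = 2.63 × 10^-4 + (2.63 × 10^-4)²/(1.10 × 10^-5) = 6.55 × 10^-3 M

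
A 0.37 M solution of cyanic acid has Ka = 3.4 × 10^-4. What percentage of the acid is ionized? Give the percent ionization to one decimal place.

HOCN ⇌ OCN- + H+; let x = [H+] at equilibrium.
x ≈ √(Ka·C₀) = √(3.4 × 10^-4 × 0.37) = 1.12 × 10^-2 M
% ionization = x/C₀ × 100% = 1.12 × 10^-2/0.37 × 100% = 3.0%

3.0%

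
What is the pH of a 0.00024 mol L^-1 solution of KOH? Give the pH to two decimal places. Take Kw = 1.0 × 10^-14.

KOH is a strong base; [OH-] = 0.00024 M.
pOH = -log(0.00024) = 3.62
pH = 14.00 - 3.62 = 10.38

pH = 10.38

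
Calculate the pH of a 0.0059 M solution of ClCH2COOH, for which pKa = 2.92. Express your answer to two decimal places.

pH = 2.67

ClCH2COOH ⇌ ClCH2COO- + H+
Ka = 10^(−2.92) = 1.20 × 10^-3
From the ICE table, Ka = [H+]²/(0.0059 − [H+]) = 1.20 × 10^-3.
[H+] is not negligible relative to C₀; solve [H+]² + 0.0012·[H+] − 7.08e-06 = 0.
[H+] = (−Ka + √(Ka² + 4·Ka·C₀))/2 = 2.13 × 10^-3 M
pH = −log[H+] = −log(2.13 × 10^-3) = 2.67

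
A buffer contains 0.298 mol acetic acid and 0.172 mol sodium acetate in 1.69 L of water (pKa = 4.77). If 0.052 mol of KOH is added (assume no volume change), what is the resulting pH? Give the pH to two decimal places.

OH- converts CH3COOH to CH3COO-: CH3COOH → 0.246 mol, CH3COO- → 0.224 mol.
pH = pKa + log(n_CH3COO-/n_CH3COOH) = 4.77 + log(0.224/0.246) = 4.77 + (-0.041)

pH = 4.73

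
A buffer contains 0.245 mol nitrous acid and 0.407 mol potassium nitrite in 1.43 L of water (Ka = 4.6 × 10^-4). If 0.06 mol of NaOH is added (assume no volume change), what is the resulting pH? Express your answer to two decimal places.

pH = 3.74

OH- converts HNO2 to NO2-: HNO2 → 0.185 mol, NO2- → 0.467 mol.
pKa = −log(4.6 × 10^-4) = 3.337
pH = pKa + log(n_NO2-/n_HNO2) = 3.337 + log(0.467/0.185) = 3.337 + (+0.402)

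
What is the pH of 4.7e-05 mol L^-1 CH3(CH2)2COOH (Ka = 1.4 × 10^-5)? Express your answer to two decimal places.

CH3(CH2)2COOH ⇌ CH3(CH2)2COO- + H+
Ka = x²/(4.7e-05 − x) = 1.4 × 10^-5
The 5% rule fails; solving x² + Ka·x − Ka·C₀ = 0 exactly:
x = [−1.4e-05 + √(1.4e-05² + 2.63e-09)]/2 = 1.96 × 10^-5 M
pH = −log(1.96 × 10^-5) = 4.71

pH = 4.71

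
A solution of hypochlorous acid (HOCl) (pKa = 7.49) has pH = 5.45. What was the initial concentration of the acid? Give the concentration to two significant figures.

C₀ = 3.9 × 10^-4 M

[H+] = 10^(-5.45) = 3.55 × 10^-6 M = x
Ka = 10^(−7.49) = 3.24 × 10^-8
Ka = x²/(C₀ − x) ⇒ C₀ = x + x²/Ka
C₀ = 3.55 × 10^-6 + (3.55 × 10^-6)²/(3.24 × 10^-8) = 3.93 × 10^-4 M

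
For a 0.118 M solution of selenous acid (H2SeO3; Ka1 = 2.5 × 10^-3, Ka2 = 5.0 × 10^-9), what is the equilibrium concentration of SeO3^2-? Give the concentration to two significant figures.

5.0 × 10^-9 M

First ionization gives [H+] ≈ [HSeO3-] = 1.60 × 10^-2 M.
Second step: Ka2 = [H+][SeO3^2-]/[HSeO3-] ≈ [SeO3^2-] (since [H+] ≈ [HSeO3-]).
So [SeO3^2-] ≈ Ka2.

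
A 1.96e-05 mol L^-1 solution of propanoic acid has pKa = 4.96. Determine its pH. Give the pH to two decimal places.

pH = 4.99

CH3CH2COOH ⇌ CH3CH2COO- + H+
Ka = 10^(−4.96) = 1.10 × 10^-5
From the ICE table, Ka = x²/(1.96e-05 − x) = 1.10 × 10^-5.
x is not negligible relative to C₀; solve x² + 1.1e-05·x − 2.16e-10 = 0.
x = [−1.1e-05 + √(1.1e-05² + 8.62e-10)]/2 = 1.02 × 10^-5 M
pH = −log(1.02 × 10^-5) = 4.99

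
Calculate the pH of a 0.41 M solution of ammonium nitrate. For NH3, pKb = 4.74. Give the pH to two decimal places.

pH = 4.82

NH4+ is the conjugate acid of the weak base NH3.
Kb = 10^(−4.74) = 1.82 × 10^-5
Ka = Kw/Kb = 1.0×10^-14 / 1.82 × 10^-5 = 5.49 × 10^-10
Ka = x²/(0.41 − x) = 5.49 × 10^-10
Assume x ≪ 0.41: x ≈ √(5.49 × 10^-10 × 0.41) = 1.50 × 10^-5 M
pH = −log[H+] = −log(1.50 × 10^-5) = 4.82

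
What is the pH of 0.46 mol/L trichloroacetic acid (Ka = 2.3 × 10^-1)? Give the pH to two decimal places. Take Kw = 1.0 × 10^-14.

Cl3CCOOH ⇌ Cl3CCOO- + H+
Ka = x²/(0.46 − x) = 2.3 × 10^-1
x is not negligible relative to C₀; solve x² + 0.23·x − 0.106 = 0.
x = [−0.23 + √(0.23² + 0.423)]/2 = 2.30 × 10^-1 M
pH = −log[H+] = −log(2.30 × 10^-1) = 0.64

pH = 0.64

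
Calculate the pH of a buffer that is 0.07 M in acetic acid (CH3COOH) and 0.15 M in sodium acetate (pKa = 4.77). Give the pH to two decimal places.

pH = 5.10

pH = pKa + log([A⁻]/[HA]) = 4.77 + log(0.15/0.07)
pH = 4.77 + (+0.331) = 5.10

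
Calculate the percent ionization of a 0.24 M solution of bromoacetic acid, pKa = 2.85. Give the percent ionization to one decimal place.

7.4%

BrCH2COOH ⇌ BrCH2COO- + H+; let x = [H+] at equilibrium.
Ka = 10^(−2.85) = 1.41 × 10^-3
Solve x² + 0.00141x − 0.000338 = 0 → x = 1.77 × 10^-2 M
Fraction ionized = 1.77 × 10^-2 / 0.24 = 0.0737 → 7.4%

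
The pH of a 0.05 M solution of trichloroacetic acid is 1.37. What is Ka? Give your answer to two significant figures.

[H+] = 10^(-1.37) = 4.27 × 10^-2 M
At equilibrium [HA] = 0.05 − 4.27 × 10^-2 = 7.30 × 10^-3 M
Ka = [H+][A-]/[HA] = (4.27 × 10^-2)² / 7.30 × 10^-3 = 2.5 × 10^-1

Ka = 2.5 × 10^-1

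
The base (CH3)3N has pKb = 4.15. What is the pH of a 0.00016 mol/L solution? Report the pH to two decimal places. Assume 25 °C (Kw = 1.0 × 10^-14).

pH = 9.89

(CH3)3N + H2O ⇌ (CH3)3NH+ + OH-
Kb = 10^(−4.15) = 7.08 × 10^-5
From the ICE table, Kb = x²/(0.00016 − x) = 7.08 × 10^-5.
Here C₀/Kb ≈ 2.26, so the small-x approximation fails. Use the quadratic:
x = (−Kb + √(Kb² + 4·Kb·C₀))/2 = 7.68 × 10^-5 M
pOH = 4.11, so pH = 14.00 − pOH = 9.89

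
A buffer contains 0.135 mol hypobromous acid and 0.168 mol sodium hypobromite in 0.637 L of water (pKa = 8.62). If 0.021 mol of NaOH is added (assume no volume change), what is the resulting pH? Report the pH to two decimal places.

pH = 8.84

After neutralization: n(HOBr) = 0.114 mol, n(OBr-) = 0.189 mol.
pH = pKa + log(n_OBr-/n_HOBr) = 8.62 + log(0.189/0.114) = 8.62 + (+0.220)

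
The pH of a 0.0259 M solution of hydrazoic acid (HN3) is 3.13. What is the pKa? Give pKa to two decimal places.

pKa = 4.66

[H+] = 10^(-3.13) = 7.41 × 10^-4 M
At equilibrium [HA] = 0.0259 − 7.41 × 10^-4 = 2.52 × 10^-2 M
Ka = [H+][A-]/[HA] = (7.41 × 10^-4)² / 2.52 × 10^-2 = 2.18 × 10^-5
pKa = -log(2.18 × 10^-5) = 4.66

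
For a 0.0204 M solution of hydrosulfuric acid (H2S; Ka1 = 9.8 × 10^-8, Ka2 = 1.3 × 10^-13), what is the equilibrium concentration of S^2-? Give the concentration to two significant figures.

1.3 × 10^-13 M

First ionization gives [H+] ≈ [HS-] = 4.47 × 10^-5 M.
Second step: Ka2 = [H+][S^2-]/[HS-] ≈ [S^2-] (since [H+] ≈ [HS-]).
So [S^2-] ≈ Ka2.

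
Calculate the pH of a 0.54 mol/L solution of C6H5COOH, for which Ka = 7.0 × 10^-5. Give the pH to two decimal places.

C6H5COOH ⇌ C6H5COO- + H+
Ka = [H+]²/(0.54 − [H+]) = 7.0 × 10^-5
Neglecting [H+] in the denominator: [H+] = √(7.0 × 10^-5 × 0.54) = 6.15 × 10^-3 M
pH = −log(6.15 × 10^-3) = 2.21

pH = 2.21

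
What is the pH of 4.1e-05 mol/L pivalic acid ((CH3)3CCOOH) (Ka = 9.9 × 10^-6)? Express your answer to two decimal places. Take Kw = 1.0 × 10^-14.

(CH3)3CCOOH ⇌ (CH3)3CCOO- + H+
Ka = [H+]²/(4.1e-05 − [H+]) = 9.9 × 10^-6
[H+] is not negligible relative to C₀; solve [H+]² + 9.9e-06·[H+] − 4.06e-10 = 0.
[H+] = [−9.9e-06 + √(9.9e-06² + 1.62e-09)]/2 = 1.58 × 10^-5 M
pH = −log(1.58 × 10^-5) = 4.80

pH = 4.80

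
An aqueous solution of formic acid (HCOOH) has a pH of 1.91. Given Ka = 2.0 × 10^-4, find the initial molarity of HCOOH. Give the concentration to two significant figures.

C₀ = 7.7 × 10^-1 M

[H+] = 10^(-1.91) = 1.23 × 10^-2 M = x
Ka = x²/(C₀ − x) ⇒ C₀ = x + x²/Ka
C₀ = 1.23 × 10^-2 + (1.23 × 10^-2)²/(2.0 × 10^-4) = 7.69 × 10^-1 M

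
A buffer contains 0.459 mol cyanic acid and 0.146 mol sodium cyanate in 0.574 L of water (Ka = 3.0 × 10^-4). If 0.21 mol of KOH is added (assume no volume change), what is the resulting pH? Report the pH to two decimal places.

OH- converts HOCN to OCN-: HOCN → 0.249 mol, OCN- → 0.356 mol.
pKa = −log(3.0 × 10^-4) = 3.523
pH = pKa + log([A⁻]/[HA]) = 3.523 + log(0.356/0.249) = 3.523 +0.155

pH = 3.68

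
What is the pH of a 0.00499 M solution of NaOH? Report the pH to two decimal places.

NaOH is a strong base; [OH-] = 0.00499 M.
pOH = -log(0.00499) = 2.30
pH = 14.00 - 2.30 = 11.70

pH = 11.70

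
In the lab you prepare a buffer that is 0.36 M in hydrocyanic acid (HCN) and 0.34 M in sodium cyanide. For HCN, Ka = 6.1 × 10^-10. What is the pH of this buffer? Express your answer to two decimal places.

pKa = −log(6.1 × 10^-10) = 9.215
pH = pKa + log([A⁻]/[HA]) = 9.215 + log(0.34/0.36)
pH = 9.215 + (-0.025) = 9.19

pH = 9.19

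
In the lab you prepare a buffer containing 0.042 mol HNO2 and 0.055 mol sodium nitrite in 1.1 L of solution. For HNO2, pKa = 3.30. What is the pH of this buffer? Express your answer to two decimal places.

Henderson–Hasselbalch: pH = pKa + log([NO2-]/[HNO2]) = 3.30 + log(0.055/0.042)
pH = 3.30 + (+0.117) = 3.42

pH = 3.42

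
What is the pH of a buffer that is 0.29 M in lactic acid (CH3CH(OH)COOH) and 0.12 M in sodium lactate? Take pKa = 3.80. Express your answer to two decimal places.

pH = 3.42

Henderson–Hasselbalch: pH = pKa + log([CH3CH(OH)COO-]/[CH3CH(OH)COOH]) = 3.80 + log(0.12/0.29)
pH = 3.80 + (-0.383) = 3.42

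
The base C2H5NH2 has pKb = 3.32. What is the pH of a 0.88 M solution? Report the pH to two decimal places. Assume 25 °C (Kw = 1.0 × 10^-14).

C2H5NH2 + H2O ⇌ C2H5NH3+ + OH-
Kb = 10^(−3.32) = 4.79 × 10^-4
Kb = [OH-]²/(0.88 − [OH-]) = 4.79 × 10^-4
Since Kb ≪ C₀, [OH-] ≈ √(Kb·C₀) = 2.05 × 10^-2 M.
pOH = 1.69, so pH = 14.00 − pOH = 12.31

pH = 12.31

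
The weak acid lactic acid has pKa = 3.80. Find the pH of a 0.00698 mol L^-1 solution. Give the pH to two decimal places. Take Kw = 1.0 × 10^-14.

CH3CH(OH)COOH ⇌ CH3CH(OH)COO- + H+
Ka = 10^(−3.80) = 1.58 × 10^-4
From the ICE table, Ka = [H+]²/(0.00698 − [H+]) = 1.58 × 10^-4.
Here C₀/Ka ≈ 44.2, so the small-[H+] approximation fails. Use the quadratic:
[H+] = [−0.000158 + √(0.000158² + 4.41e-06)]/2 = 9.74 × 10^-4 M
pH = −log[H+] = −log(9.74 × 10^-4) = 3.01

pH = 3.01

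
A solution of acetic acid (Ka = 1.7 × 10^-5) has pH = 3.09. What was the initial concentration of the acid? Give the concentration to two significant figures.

C₀ = 4.0 × 10^-2 M

[H+] = 10^(-3.09) = 8.13 × 10^-4 M = x
Ka = x²/(C₀ − x) ⇒ C₀ = x + x²/Ka
C₀ = 8.13 × 10^-4 + (8.13 × 10^-4)²/(1.7 × 10^-5) = 3.97 × 10^-2 M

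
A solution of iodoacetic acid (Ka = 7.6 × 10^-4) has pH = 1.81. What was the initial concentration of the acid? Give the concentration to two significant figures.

C₀ = 3.3 × 10^-1 M

[H+] = 10^(-1.81) = 1.55 × 10^-2 M = x
Ka = x²/(C₀ − x) ⇒ C₀ = x + x²/Ka
C₀ = 1.55 × 10^-2 + (1.55 × 10^-2)²/(7.6 × 10^-4) = 3.32 × 10^-1 M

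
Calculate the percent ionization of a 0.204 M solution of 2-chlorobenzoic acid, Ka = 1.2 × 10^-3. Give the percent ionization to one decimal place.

ClC6H4COOH ⇌ ClC6H4COO- + H+; let x = [H+] at equilibrium.
Ka = x²/(C₀ − x); solving the quadratic gives x = 1.51 × 10^-2 M.
% ionization = x/C₀ × 100% = 1.51 × 10^-2/0.204 × 100% = 7.4%

7.4%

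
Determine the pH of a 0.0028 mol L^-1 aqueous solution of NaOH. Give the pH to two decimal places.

NaOH is a strong base; [OH-] = 0.0028 M.
pOH = -log(0.0028) = 2.55
pH = 14.00 - 2.55 = 11.45

pH = 11.45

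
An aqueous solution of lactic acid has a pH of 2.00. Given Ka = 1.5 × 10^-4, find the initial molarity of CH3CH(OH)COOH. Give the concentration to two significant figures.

C₀ = 6.8 × 10^-1 M

[H+] = 10^(-2.00) = 1.00 × 10^-2 M = x
Ka = x²/(C₀ − x) ⇒ C₀ = x + x²/Ka
C₀ = 1.00 × 10^-2 + (1.00 × 10^-2)²/(1.5 × 10^-4) = 6.77 × 10^-1 M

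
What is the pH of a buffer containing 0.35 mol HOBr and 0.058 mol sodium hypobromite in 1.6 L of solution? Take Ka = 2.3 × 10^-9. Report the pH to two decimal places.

pKa = −log(2.3 × 10^-9) = 8.638
Using pH = pKa + log([base]/[acid]) with [base]/[acid] = 0.058/0.35:
pH = 8.638 + (-0.781) = 7.86

pH = 7.86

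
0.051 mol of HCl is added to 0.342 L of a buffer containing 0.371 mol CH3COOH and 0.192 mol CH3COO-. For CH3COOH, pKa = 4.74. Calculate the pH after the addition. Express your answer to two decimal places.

After neutralization: n(CH3COOH) = 0.422 mol, n(CH3COO-) = 0.141 mol.
pH = pKa + log(n_CH3COO-/n_CH3COOH) = 4.74 + log(0.141/0.422) = 4.74 + (-0.476)

pH = 4.26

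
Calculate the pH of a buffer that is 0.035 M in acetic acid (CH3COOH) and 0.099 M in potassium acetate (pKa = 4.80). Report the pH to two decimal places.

pH = pKa + log([A⁻]/[HA]) = 4.80 + log(0.099/0.035)
pH = 4.80 + (+0.452) = 5.25

pH = 5.25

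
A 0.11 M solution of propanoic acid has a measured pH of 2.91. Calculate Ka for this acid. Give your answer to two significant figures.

[H+] = 10^(-2.91) = 1.23 × 10^-3 M
At equilibrium [HA] = 0.11 − 1.23 × 10^-3 = 1.09 × 10^-1 M
Ka = [H+][A-]/[HA] = (1.23 × 10^-3)² / 1.09 × 10^-1 = 1.4 × 10^-5

Ka = 1.4 × 10^-5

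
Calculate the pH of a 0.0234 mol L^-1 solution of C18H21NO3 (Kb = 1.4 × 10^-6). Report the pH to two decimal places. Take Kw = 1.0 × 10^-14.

pH = 10.26

C18H21NO3 + H2O ⇌ C18H22NO3+ + OH-
From the ICE table, Kb = x²/(0.0234 − x) = 1.4 × 10^-6.
Since Kb ≪ C₀, x ≈ √(Kb·C₀) = 1.81 × 10^-4 M.
Check: 0.77% ionized — well under 5%, approximation valid.
pOH = 3.74, so pH = 14.00 − pOH = 10.26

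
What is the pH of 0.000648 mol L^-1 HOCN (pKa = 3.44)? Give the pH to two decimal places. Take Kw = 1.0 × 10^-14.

HOCN ⇌ OCN- + H+
Ka = 10^(−3.44) = 3.63 × 10^-4
Let x = [H+] at equilibrium. Ka = x²/(0.000648 − x).
x is not negligible relative to C₀; solve x² + 0.000363·x − 2.35e-07 = 0.
x = [−0.000363 + √(0.000363² + 9.41e-07)]/2 = 3.36 × 10^-4 M
pH = −log[H+] = −log(3.36 × 10^-4) = 3.47

pH = 3.47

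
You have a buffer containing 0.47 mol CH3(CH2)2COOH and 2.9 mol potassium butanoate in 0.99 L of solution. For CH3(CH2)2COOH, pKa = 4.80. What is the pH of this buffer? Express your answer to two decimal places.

pH = 5.59

Henderson–Hasselbalch: pH = pKa + log([CH3(CH2)2COO-]/[CH3(CH2)2COOH]) = 4.80 + log(2.9/0.47)
pH = 4.80 + (+0.790) = 5.59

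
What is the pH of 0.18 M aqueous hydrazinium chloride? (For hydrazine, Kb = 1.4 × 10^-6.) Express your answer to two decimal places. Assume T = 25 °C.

pH = 4.45

N2H5+ is the conjugate acid of the weak base N2H4.
Ka = Kw/Kb = 1.0×10^-14 / 1.4 × 10^-6 = 7.14 × 10^-9
Ka = x²/(0.18 − x) = 7.14 × 10^-9
Assume x ≪ 0.18: x ≈ √(7.14 × 10^-9 × 0.18) = 3.58 × 10^-5 M
pH = −log[H+] = −log(3.58 × 10^-5) = 4.45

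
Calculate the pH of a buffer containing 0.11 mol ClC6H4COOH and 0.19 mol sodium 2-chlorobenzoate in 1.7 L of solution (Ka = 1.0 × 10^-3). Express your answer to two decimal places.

pKa = −log(1.0 × 10^-3) = 3.000
Using pH = pKa + log([base]/[acid]) with [base]/[acid] = 0.19/0.11:
pH = 3.000 + (+0.237) = 3.24

pH = 3.24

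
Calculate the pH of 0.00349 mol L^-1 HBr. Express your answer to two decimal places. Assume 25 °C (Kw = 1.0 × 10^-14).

pH = 2.46

HBr is a strong acid and dissociates completely, so [H+] = 0.00349 M.
pH = -log(0.00349) = 2.46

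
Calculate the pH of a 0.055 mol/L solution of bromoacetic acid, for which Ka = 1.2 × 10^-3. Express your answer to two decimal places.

pH = 2.12

BrCH2COOH ⇌ BrCH2COO- + H+
From the ICE table, Ka = x²/(0.055 − x) = 1.2 × 10^-3.
x is not negligible relative to C₀; solve x² + 0.0012·x − 6.6e-05 = 0.
x = (−Ka + √(Ka² + 4·Ka·C₀))/2 = 7.55 × 10^-3 M
pH = −log[H+] = −log(7.55 × 10^-3) = 2.12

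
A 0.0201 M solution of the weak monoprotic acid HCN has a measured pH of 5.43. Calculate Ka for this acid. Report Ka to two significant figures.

[H+] = 10^(-5.43) = 3.72 × 10^-6 M
At equilibrium [HA] = 0.0201 − 3.72 × 10^-6 = 2.01 × 10^-2 M
Ka = [H+][A-]/[HA] = (3.72 × 10^-6)² / 2.01 × 10^-2 = 6.9 × 10^-10

Ka = 6.9 × 10^-10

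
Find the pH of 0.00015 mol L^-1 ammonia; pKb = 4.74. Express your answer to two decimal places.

pH = 9.64

NH3 + H2O ⇌ NH4+ + OH-
Kb = 10^(−4.74) = 1.82 × 10^-5
Kb = [OH-]²/(0.00015 − [OH-]) = 1.82 × 10^-5
Here C₀/Kb ≈ 8.24, so the small-[OH-] approximation fails. Use the quadratic:
[OH-] = [−1.82e-05 + √(1.82e-05² + 1.09e-08)]/2 = 4.39 × 10^-5 M
pOH = −log(4.39 × 10^-5) = 4.36; pH = 14.00 − 4.36 = 9.64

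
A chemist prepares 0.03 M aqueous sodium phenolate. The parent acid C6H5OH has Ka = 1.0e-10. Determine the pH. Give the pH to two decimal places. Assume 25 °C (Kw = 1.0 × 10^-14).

C6H5O- is the conjugate base of the weak acid C6H5OH.
Kb = Kw/Ka = 1.0×10^-14 / 1.0 × 10^-10 = 1.00 × 10^-4
From the ICE table, Kb = x²/(0.03 − x) = 1.00 × 10^-4.
Here C₀/Kb ≈ 300, so the small-x approximation fails. Use the quadratic:
x = [−0.0001 + √(0.0001² + 1.2e-05)]/2 = 1.68 × 10^-3 M
pOH = 2.77, so pH = 14.00 − pOH = 11.23

pH = 11.23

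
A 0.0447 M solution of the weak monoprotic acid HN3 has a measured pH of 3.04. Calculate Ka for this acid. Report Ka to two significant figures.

[H+] = 10^(-3.04) = 9.12 × 10^-4 M
At equilibrium [HA] = 0.0447 − 9.12 × 10^-4 = 4.38 × 10^-2 M
Ka = [H+][A-]/[HA] = (9.12 × 10^-4)² / 4.38 × 10^-2 = 1.9 × 10^-5

Ka = 1.9 × 10^-5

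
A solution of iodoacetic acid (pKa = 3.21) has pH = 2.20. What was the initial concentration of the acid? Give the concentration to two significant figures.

[H+] = 10^(-2.20) = 6.31 × 10^-3 M = x
Ka = 10^(−3.21) = 6.17 × 10^-4
Ka = x²/(C₀ − x) ⇒ C₀ = x + x²/Ka
C₀ = 6.31 × 10^-3 + (6.31 × 10^-3)²/(6.17 × 10^-4) = 7.08 × 10^-2 M

C₀ = 7.1 × 10^-2 M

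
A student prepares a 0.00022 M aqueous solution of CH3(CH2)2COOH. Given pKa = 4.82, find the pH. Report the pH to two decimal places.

pH = 4.30

CH3(CH2)2COOH ⇌ CH3(CH2)2COO- + H+
Ka = 10^(−4.82) = 1.51 × 10^-5
From the ICE table, Ka = [H+]²/(0.00022 − [H+]) = 1.51 × 10^-5.
[H+] is not negligible relative to C₀; solve [H+]² + 1.51e-05·[H+] − 3.32e-09 = 0.
[H+] = [−1.51e-05 + √(1.51e-05² + 1.33e-08)]/2 = 5.06 × 10^-5 M
pH = −log(5.06 × 10^-5) = 4.30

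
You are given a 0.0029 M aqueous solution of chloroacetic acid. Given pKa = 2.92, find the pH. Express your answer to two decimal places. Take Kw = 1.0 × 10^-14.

pH = 2.87

ClCH2COOH ⇌ ClCH2COO- + H+
Ka = 10^(−2.92) = 1.20 × 10^-3
Let x = [H+] at equilibrium. Ka = x²/(0.0029 − x).
The 5% rule fails; solving x² + Ka·x − Ka·C₀ = 0 exactly:
x = (−Ka + √(Ka² + 4·Ka·C₀))/2 = 1.36 × 10^-3 M
pH = −log[H+] = −log(1.36 × 10^-3) = 2.87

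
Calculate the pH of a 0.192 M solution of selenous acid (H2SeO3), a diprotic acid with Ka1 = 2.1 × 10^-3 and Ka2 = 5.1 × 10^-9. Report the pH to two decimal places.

pH = 1.72

Ka1 ≫ Ka2, so treat the first dissociation as the only significant source of H+.
Ka1 = x²/(0.192 − x) = 2.1 × 10^-3
Solving the quadratic: x = (−Ka1 + √(Ka1² + 4·Ka1·C₀))/2 = 1.91 × 10^-2 M
pH = −log(1.91 × 10^-2) = 1.72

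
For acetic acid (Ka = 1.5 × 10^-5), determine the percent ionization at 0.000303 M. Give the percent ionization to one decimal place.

19.9%

CH3COOH ⇌ CH3COO- + H+; let x = [H+] at equilibrium.
Solve x² + 1.5e-05x − 4.55e-09 = 0 → x = 6.03 × 10^-5 M
Fraction ionized = 6.03 × 10^-5 / 0.000303 = 0.1990 → 19.9%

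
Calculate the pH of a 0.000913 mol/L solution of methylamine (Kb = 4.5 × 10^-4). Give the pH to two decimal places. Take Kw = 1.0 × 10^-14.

CH3NH2 + H2O ⇌ CH3NH3+ + OH-
From the ICE table, Kb = [OH-]²/(0.000913 − [OH-]) = 4.5 × 10^-4.
Here C₀/Kb ≈ 2.03, so the small-[OH-] approximation fails. Use the quadratic:
[OH-] = (−Kb + √(Kb² + 4·Kb·C₀))/2 = 4.54 × 10^-4 M
pOH = −log(4.54 × 10^-4) = 3.34; pH = 14.00 − 3.34 = 10.66

pH = 10.66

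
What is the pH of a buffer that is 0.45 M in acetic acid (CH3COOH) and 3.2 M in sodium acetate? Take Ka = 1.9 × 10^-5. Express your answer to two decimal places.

pH = 5.57

pKa = −log(1.9 × 10^-5) = 4.721
Using pH = pKa + log([base]/[acid]) with [base]/[acid] = 3.2/0.45:
pH = 4.721 + (+0.852) = 5.57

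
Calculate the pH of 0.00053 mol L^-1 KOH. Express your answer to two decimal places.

KOH is a strong base; [OH-] = 0.00053 M.
pOH = -log(0.00053) = 3.28
pH = 14.00 - 3.28 = 10.72

pH = 10.72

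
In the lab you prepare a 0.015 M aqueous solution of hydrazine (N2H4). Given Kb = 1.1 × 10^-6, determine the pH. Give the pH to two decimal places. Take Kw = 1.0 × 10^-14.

N2H4 + H2O ⇌ N2H5+ + OH-
From the ICE table, Kb = x²/(0.015 − x) = 1.1 × 10^-6.
Assume x ≪ 0.015: x ≈ √(1.1 × 10^-6 × 0.015) = 1.28 × 10^-4 M
Check: 0.86% ionized — well under 5%, approximation valid.
pOH = −log(1.28 × 10^-4) = 3.89; pH = 14.00 − 3.89 = 10.11

pH = 10.11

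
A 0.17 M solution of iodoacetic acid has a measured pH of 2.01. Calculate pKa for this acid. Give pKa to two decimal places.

[H+] = 10^(-2.01) = 9.77 × 10^-3 M
At equilibrium [HA] = 0.17 − 9.77 × 10^-3 = 1.60 × 10^-1 M
Ka = [H+][A-]/[HA] = (9.77 × 10^-3)² / 1.60 × 10^-1 = 5.97 × 10^-4
pKa = -log(5.97 × 10^-4) = 3.22

pKa = 3.22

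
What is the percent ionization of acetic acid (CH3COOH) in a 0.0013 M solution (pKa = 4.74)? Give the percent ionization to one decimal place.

11.2%

CH3COOH ⇌ CH3COO- + H+; let x = [H+] at equilibrium.
Ka = 10^(−4.74) = 1.82 × 10^-5
Solve x² + 1.82e-05x − 2.37e-08 = 0 → x = 1.45 × 10^-4 M
Fraction ionized = 1.45 × 10^-4 / 0.0013 = 0.1115 → 11.2%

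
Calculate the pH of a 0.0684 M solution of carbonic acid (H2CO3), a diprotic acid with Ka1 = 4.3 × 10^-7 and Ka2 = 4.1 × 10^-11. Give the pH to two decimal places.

pH = 3.77

Ka1 ≫ Ka2, so treat the first dissociation as the only significant source of H+.
Ka1 = x²/(0.0684 − x) = 4.3 × 10^-7
x ≈ √(4.3 × 10^-7 × 0.0684) = 1.71 × 10^-4 M
pH = −log(1.71 × 10^-4) = 3.77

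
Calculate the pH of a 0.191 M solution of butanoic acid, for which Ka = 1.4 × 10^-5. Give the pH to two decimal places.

CH3(CH2)2COOH ⇌ CH3(CH2)2COO- + H+
Ka = x²/(0.191 − x) = 1.4 × 10^-5
Assume x ≪ 0.191: x ≈ √(1.4 × 10^-5 × 0.191) = 1.64 × 10^-3 M
Check: 0.86% ionized — well under 5%, approximation valid.
pH = −log(1.64 × 10^-3) = 2.79

pH = 2.79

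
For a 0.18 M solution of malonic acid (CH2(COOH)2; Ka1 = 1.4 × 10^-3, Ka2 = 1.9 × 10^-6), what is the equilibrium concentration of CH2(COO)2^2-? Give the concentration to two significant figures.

1.9 × 10^-6 M

First ionization gives [H+] ≈ [CH2(COOH)COO-] = 1.52 × 10^-2 M.
Second step: Ka2 = [H+][CH2(COO)2^2-]/[CH2(COOH)COO-] ≈ [CH2(COO)2^2-] (since [H+] ≈ [CH2(COOH)COO-]).
So [CH2(COO)2^2-] ≈ Ka2.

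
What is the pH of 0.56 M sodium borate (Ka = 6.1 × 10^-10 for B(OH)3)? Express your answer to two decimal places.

pH = 11.48

B(OH)4- is the conjugate base of the weak acid B(OH)3.
Kb = Kw/Ka = 1.0×10^-14 / 6.1 × 10^-10 = 1.64 × 10^-5
From the ICE table, Kb = [OH-]²/(0.56 − [OH-]) = 1.64 × 10^-5.
Assume [OH-] ≪ 0.56: [OH-] ≈ √(1.64 × 10^-5 × 0.56) = 3.03 × 10^-3 M
Check: 0.54% ionized — well under 5%, approximation valid.
pOH = −log(3.03 × 10^-3) = 2.52; pH = 14.00 − 2.52 = 11.48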